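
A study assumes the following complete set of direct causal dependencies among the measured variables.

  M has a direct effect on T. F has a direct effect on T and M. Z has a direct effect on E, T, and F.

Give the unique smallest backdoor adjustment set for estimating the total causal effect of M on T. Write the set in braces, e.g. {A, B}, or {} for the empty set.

Variables eligible for adjustment (non-descendants of M, excluding M and T): {E, F, Z}.
Backdoor paths from M to T:
  P1: M <- F <- Z -> T
  P2: M <- F -> T
The empty set is not sufficient: P1 (M <- F <- Z -> T) has no collider blocking it and no conditioned non-collider, so it is open.
Try {F}:
  P1: blocked at chain node F ∈ conditioning set.
  P2: blocked at fork node F ∈ conditioning set.
{F} contains no descendant of M and blocks every backdoor path.
No other singleton works — e.g. {Z} leaves P2 open — so {F} is the unique smallest valid adjustment set.

{F}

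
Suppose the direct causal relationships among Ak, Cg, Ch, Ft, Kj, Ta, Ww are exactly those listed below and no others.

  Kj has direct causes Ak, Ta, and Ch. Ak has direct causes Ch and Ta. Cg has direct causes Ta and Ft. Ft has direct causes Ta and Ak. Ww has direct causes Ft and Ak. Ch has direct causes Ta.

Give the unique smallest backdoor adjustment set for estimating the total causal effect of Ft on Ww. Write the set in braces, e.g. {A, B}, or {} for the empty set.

Variables eligible for adjustment (non-descendants of Ft, excluding Ft and Ww): {Ak, Ch, Kj, Ta}.
Backdoor paths from Ft to Ww:
  P1: Ft <- Ta -> Ch -> Ak -> Ww
  P2: Ft <- Ta -> Ch -> Kj <- Ak -> Ww
  P3: Ft <- Ta -> Ak -> Ww
  P4: Ft <- Ta -> Kj <- Ch -> Ak -> Ww
  P5: Ft <- Ta -> Kj <- Ak -> Ww
  P6: Ft <- Ak -> Ww
The empty set is not sufficient: P1 (Ft <- Ta -> Ch -> Ak -> Ww) has no collider blocking it and no conditioned non-collider, so it is open.
Try {Ak}:
  P1: blocked at chain node Ak ∈ conditioning set.
  P2: blocked at collider Kj (neither it nor any descendant is in the conditioning set).
  P3: blocked at chain node Ak ∈ conditioning set.
  P4: blocked at collider Kj (neither it nor any descendant is in the conditioning set).
  P5: blocked at collider Kj (neither it nor any descendant is in the conditioning set).
  P6: blocked at fork node Ak ∈ conditioning set.
{Ak} contains no descendant of Ft and blocks every backdoor path.
No other singleton works — e.g. {Ta} leaves P6 open — so {Ak} is the unique smallest valid adjustment set.

{Ak}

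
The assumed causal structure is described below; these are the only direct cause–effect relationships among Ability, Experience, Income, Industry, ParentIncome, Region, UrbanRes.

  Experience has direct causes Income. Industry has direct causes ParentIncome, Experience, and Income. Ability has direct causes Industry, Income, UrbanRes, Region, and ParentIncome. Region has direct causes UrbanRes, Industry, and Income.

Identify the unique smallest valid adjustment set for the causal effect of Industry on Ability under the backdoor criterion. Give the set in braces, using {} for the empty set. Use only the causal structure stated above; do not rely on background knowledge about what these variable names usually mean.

{Income, ParentIncome}

Variables eligible for adjustment (non-descendants of Industry, excluding Industry and Ability): {Experience, Income, ParentIncome, UrbanRes}.
Backdoor paths from Industry to Ability:
  P1: Industry <- Income -> Region <- UrbanRes -> Ability
  P2: Industry <- Income -> Region -> Ability
  P3: Industry <- Income -> Ability
  P4: Industry <- Experience <- Income -> Region <- UrbanRes -> Ability
  P5: Industry <- Experience <- Income -> Region -> Ability
  P6: Industry <- Experience <- Income -> Ability
  P7: Industry <- ParentIncome -> Ability
The empty set is not sufficient: P2 (Industry <- Income -> Region -> Ability) has no collider blocking it and no conditioned non-collider, so it is open.
Try {Income, ParentIncome}:
  P1: blocked at fork node Income ∈ conditioning set.
  P2: blocked at fork node Income ∈ conditioning set.
  P3: blocked at fork node Income ∈ conditioning set.
  P4: blocked at fork node Income ∈ conditioning set.
  P5: blocked at fork node Income ∈ conditioning set.
  P6: blocked at fork node Income ∈ conditioning set.
  P7: blocked at fork node ParentIncome ∈ conditioning set.
{Income, ParentIncome} contains no descendant of Industry and blocks every backdoor path.
Every element of {Income, ParentIncome} is needed (dropping Income leaves P2 open; dropping ParentIncome leaves P7 open), so no proper subset is valid.
Among all size-2 subsets of the eligible variables, only {Income, ParentIncome} blocks every backdoor path, so it is the unique smallest valid adjustment set.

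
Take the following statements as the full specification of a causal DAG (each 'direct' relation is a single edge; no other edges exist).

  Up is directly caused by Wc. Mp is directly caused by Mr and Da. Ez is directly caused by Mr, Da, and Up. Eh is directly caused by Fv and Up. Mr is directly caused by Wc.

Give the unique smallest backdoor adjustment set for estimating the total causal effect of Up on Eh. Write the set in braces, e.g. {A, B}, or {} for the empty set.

{}

Variables eligible for adjustment (non-descendants of Up, excluding Up and Eh): {Da, Fv, Mp, Mr, Wc}.
Backdoor paths from Up to Eh:
  (none)
With no backdoor paths the empty set already satisfies the criterion, and it is trivially minimal.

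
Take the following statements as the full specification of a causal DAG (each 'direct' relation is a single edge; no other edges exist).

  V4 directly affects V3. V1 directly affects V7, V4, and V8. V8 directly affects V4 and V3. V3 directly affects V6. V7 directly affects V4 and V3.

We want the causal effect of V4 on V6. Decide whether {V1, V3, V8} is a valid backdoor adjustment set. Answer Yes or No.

Backdoor paths from V4 to V6 (paths whose first edge points into V4):
  P1: V4 <- V1 -> V7 -> V3 -> V6
  P2: V4 <- V1 -> V8 -> V3 -> V6
  P3: V4 <- V7 <- V1 -> V8 -> V3 -> V6
  P4: V4 <- V7 -> V3 -> V6
  P5: V4 <- V8 <- V1 -> V7 -> V3 -> V6
  P6: V4 <- V8 -> V3 -> V6
Condition 1 (no descendant of V4 in the set): FAILS — V3 is a descendant of V4.
Condition 2 (every backdoor path blocked by {V1, V3, V8}):
  P1: blocked at fork node V1 ∈ conditioning set.
  P2: blocked at fork node V1 ∈ conditioning set.
  P3: blocked at fork node V1 ∈ conditioning set.
  P4: blocked at chain node V3 ∈ conditioning set.
  P5: blocked at chain node V8 ∈ conditioning set.
  P6: blocked at fork node V8 ∈ conditioning set.
{V1, V3, V8} does not satisfy the backdoor criterion.

No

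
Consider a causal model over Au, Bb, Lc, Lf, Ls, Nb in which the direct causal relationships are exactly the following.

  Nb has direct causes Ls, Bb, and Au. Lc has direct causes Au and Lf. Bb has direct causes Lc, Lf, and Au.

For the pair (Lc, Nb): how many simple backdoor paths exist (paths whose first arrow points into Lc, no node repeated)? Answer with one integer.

A backdoor path from Lc to Nb is any simple undirected path whose first edge points into Lc (i.e. leaves Lc via a parent).
Parents of Lc: {Au, Lf}.
Enumerating:
  P1: Lc <- Au -> Bb -> Nb
  P2: Lc <- Au -> Nb
  P3: Lc <- Lf -> Bb <- Au -> Nb
  P4: Lc <- Lf -> Bb -> Nb
That exhausts the simple backdoor paths. Count: 4.

4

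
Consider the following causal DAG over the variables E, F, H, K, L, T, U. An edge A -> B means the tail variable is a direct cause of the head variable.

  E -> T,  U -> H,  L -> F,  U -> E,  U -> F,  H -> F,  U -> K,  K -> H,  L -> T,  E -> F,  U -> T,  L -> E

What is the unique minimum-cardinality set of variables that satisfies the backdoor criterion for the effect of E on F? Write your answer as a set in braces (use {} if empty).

Variables eligible for adjustment (non-descendants of E, excluding E and F): {H, K, L, U}.
Backdoor paths from E to F:
  P1: E <- U -> K -> H -> F
  P2: E <- U -> H -> F
  P3: E <- U -> T <- L -> F
  P4: E <- U -> F
  P5: E <- L -> T <- U -> K -> H -> F
  P6: E <- L -> T <- U -> H -> F
  P7: E <- L -> T <- U -> F
  P8: E <- L -> F
The empty set is not sufficient: P1 (E <- U -> K -> H -> F) has no collider blocking it and no conditioned non-collider, so it is open.
Try {L, U}:
  P1: blocked at fork node U ∈ conditioning set.
  P2: blocked at fork node U ∈ conditioning set.
  P3: blocked at fork node U ∈ conditioning set.
  P4: blocked at fork node U ∈ conditioning set.
  P5: blocked at fork node L ∈ conditioning set.
  P6: blocked at fork node L ∈ conditioning set.
  P7: blocked at fork node L ∈ conditioning set.
  P8: blocked at fork node L ∈ conditioning set.
{L, U} contains no descendant of E and blocks every backdoor path.
Every element of {L, U} is needed (dropping L leaves P8 open; dropping U leaves P1 open), so no proper subset is valid.
Among all size-2 subsets of the eligible variables, only {L, U} blocks every backdoor path, so it is the unique smallest valid adjustment set.

{L, U}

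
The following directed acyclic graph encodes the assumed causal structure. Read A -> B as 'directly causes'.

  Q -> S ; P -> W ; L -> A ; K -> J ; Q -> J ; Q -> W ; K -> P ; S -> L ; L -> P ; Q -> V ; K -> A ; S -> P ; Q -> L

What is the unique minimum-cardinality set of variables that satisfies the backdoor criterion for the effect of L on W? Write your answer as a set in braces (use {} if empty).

Variables eligible for adjustment (non-descendants of L, excluding L and W): {J, K, Q, S, V}.
Backdoor paths from L to W:
  P1: L <- Q -> S -> P -> W
  P2: L <- Q -> J <- K -> P -> W
  P3: L <- Q -> W
  P4: L <- S <- Q -> J <- K -> P -> W
  P5: L <- S <- Q -> W
  P6: L <- S -> P <- K -> J <- Q -> W
  P7: L <- S -> P -> W
The empty set is not sufficient: P1 (L <- Q -> S -> P -> W) has no collider blocking it and no conditioned non-collider, so it is open.
Try {Q, S}:
  P1: blocked at fork node Q ∈ conditioning set.
  P2: blocked at fork node Q ∈ conditioning set.
  P3: blocked at fork node Q ∈ conditioning set.
  P4: blocked at chain node S ∈ conditioning set.
  P5: blocked at chain node S ∈ conditioning set.
  P6: blocked at fork node S ∈ conditioning set.
  P7: blocked at fork node S ∈ conditioning set.
{Q, S} contains no descendant of L and blocks every backdoor path.
Every element of {Q, S} is needed (dropping Q leaves P3 open; dropping S leaves P7 open), so no proper subset is valid.
Among all size-2 subsets of the eligible variables, only {Q, S} blocks every backdoor path, so it is the unique smallest valid adjustment set.

{Q, S}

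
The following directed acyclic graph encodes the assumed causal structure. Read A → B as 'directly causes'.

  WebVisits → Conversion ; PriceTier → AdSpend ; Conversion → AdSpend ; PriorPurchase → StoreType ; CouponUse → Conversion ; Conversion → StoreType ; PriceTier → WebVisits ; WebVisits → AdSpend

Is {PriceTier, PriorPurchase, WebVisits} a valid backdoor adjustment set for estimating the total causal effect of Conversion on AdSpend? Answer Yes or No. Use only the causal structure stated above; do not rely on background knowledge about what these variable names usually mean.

Yes

Backdoor paths from Conversion to AdSpend (paths whose first edge points into Conversion):
  P1: Conversion <- WebVisits <- PriceTier -> AdSpend
  P2: Conversion <- WebVisits -> AdSpend
Condition 1 (no descendant of Conversion in the set): holds — descendants of Conversion are {AdSpend, StoreType}; none are in {PriceTier, PriorPurchase, WebVisits}.
Condition 2 (every backdoor path blocked by {PriceTier, PriorPurchase, WebVisits}):
  P1: blocked at chain node WebVisits ∈ conditioning set.
  P2: blocked at fork node WebVisits ∈ conditioning set.
{PriceTier, PriorPurchase, WebVisits} satisfies the backdoor criterion.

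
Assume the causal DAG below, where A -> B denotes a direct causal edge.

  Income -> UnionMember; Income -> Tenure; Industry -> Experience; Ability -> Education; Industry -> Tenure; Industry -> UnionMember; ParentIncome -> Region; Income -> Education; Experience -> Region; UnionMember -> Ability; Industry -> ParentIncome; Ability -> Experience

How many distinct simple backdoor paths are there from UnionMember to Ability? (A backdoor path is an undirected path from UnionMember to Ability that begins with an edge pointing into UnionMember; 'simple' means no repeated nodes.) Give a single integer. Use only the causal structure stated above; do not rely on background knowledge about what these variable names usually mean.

6

A backdoor path from UnionMember to Ability is any simple undirected path whose first edge points into UnionMember (i.e. leaves UnionMember via a parent).
Parents of UnionMember: {Income, Industry}.
Enumerating:
  P1: UnionMember <- Income -> Tenure <- Industry -> ParentIncome -> Region <- Experience <- Ability
  P2: UnionMember <- Income -> Tenure <- Industry -> Experience <- Ability
  P3: UnionMember <- Income -> Education <- Ability
  P4: UnionMember <- Industry -> Tenure <- Income -> Education <- Ability
  P5: UnionMember <- Industry -> ParentIncome -> Region <- Experience <- Ability
  P6: UnionMember <- Industry -> Experience <- Ability
That exhausts the simple backdoor paths. Count: 6.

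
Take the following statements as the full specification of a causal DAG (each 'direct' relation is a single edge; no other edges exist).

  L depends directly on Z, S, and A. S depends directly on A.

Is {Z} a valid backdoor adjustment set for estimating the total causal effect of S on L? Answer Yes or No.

Backdoor paths from S to L (paths whose first edge points into S):
  P1: S <- A -> L
Condition 1 (no descendant of S in the set): holds — descendants of S are {L}; none are in {Z}.
Condition 2 (every backdoor path blocked by {Z}):
  P1: open — no interior node is in the conditioning set.
{Z} does not satisfy the backdoor criterion.

No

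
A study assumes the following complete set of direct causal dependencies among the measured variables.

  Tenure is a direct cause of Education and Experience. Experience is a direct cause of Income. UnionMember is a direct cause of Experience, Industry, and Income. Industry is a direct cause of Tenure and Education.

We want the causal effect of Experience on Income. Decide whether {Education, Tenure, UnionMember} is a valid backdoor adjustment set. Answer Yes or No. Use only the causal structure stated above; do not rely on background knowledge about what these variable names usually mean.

Yes

Backdoor paths from Experience to Income (paths whose first edge points into Experience):
  P1: Experience <- UnionMember -> Income
  P2: Experience <- Tenure <- Industry <- UnionMember -> Income
  P3: Experience <- Tenure -> Education <- Industry <- UnionMember -> Income
Condition 1 (no descendant of Experience in the set): holds — descendants of Experience are {Income}; none are in {Education, Tenure, UnionMember}.
Condition 2 (every backdoor path blocked by {Education, Tenure, UnionMember}):
  P1: blocked at fork node UnionMember ∈ conditioning set.
  P2: blocked at chain node Tenure ∈ conditioning set.
  P3: blocked at fork node Tenure ∈ conditioning set.
{Education, Tenure, UnionMember} satisfies the backdoor criterion.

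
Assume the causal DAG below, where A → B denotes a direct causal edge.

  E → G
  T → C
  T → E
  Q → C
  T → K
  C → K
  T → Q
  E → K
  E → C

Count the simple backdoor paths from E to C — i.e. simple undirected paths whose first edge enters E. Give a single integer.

3

A backdoor path from E to C is any simple undirected path whose first edge points into E (i.e. leaves E via a parent).
Parents of E: {T}.
Enumerating:
  P1: E <- T -> Q -> C
  P2: E <- T -> C
  P3: E <- T -> K <- C
That exhausts the simple backdoor paths. Count: 3.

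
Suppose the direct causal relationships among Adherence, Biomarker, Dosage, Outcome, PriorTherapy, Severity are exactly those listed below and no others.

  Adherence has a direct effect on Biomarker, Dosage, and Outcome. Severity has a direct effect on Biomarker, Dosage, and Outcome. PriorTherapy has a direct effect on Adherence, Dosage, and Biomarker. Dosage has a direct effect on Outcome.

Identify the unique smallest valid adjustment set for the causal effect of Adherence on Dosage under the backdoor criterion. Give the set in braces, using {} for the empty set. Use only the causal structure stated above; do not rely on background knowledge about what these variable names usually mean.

Variables eligible for adjustment (non-descendants of Adherence, excluding Adherence and Dosage): {PriorTherapy, Severity}.
Backdoor paths from Adherence to Dosage:
  P1: Adherence <- PriorTherapy -> Biomarker <- Severity -> Dosage
  P2: Adherence <- PriorTherapy -> Biomarker <- Severity -> Outcome <- Dosage
  P3: Adherence <- PriorTherapy -> Dosage
The empty set is not sufficient: P3 (Adherence <- PriorTherapy -> Dosage) has no collider blocking it and no conditioned non-collider, so it is open.
Try {PriorTherapy}:
  P1: blocked at fork node PriorTherapy ∈ conditioning set.
  P2: blocked at fork node PriorTherapy ∈ conditioning set.
  P3: blocked at fork node PriorTherapy ∈ conditioning set.
{PriorTherapy} contains no descendant of Adherence and blocks every backdoor path.
No other singleton works — e.g. {Severity} leaves P3 open — so {PriorTherapy} is the unique smallest valid adjustment set.

{PriorTherapy}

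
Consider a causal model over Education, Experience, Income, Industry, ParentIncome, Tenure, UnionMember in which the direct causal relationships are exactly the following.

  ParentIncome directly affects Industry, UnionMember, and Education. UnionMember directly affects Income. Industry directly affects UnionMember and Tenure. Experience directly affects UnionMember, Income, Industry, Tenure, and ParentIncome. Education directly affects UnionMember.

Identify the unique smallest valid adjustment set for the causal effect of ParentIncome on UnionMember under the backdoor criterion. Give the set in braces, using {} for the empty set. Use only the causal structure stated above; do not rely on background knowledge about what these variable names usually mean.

Variables eligible for adjustment (non-descendants of ParentIncome, excluding ParentIncome and UnionMember): {Experience}.
Backdoor paths from ParentIncome to UnionMember:
  P1: ParentIncome <- Experience -> Industry -> UnionMember
  P2: ParentIncome <- Experience -> UnionMember
  P3: ParentIncome <- Experience -> Income <- UnionMember
  P4: ParentIncome <- Experience -> Tenure <- Industry -> UnionMember
The empty set is not sufficient: P1 (ParentIncome <- Experience -> Industry -> UnionMember) has no collider blocking it and no conditioned non-collider, so it is open.
Try {Experience}:
  P1: blocked at fork node Experience ∈ conditioning set.
  P2: blocked at fork node Experience ∈ conditioning set.
  P3: blocked at fork node Experience ∈ conditioning set.
  P4: blocked at fork node Experience ∈ conditioning set.
{Experience} contains no descendant of ParentIncome and blocks every backdoor path.
{Experience} is the unique smallest valid adjustment set.

{Experience}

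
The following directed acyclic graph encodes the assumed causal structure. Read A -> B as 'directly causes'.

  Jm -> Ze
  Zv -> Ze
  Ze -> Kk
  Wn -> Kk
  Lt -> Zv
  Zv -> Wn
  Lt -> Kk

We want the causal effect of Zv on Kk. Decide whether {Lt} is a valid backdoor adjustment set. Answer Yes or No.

Yes

Backdoor paths from Zv to Kk (paths whose first edge points into Zv):
  P1: Zv <- Lt -> Kk
Condition 1 (no descendant of Zv in the set): holds — descendants of Zv are {Kk, Wn, Ze}; none are in {Lt}.
Condition 2 (every backdoor path blocked by {Lt}):
  P1: blocked at fork node Lt ∈ conditioning set.
{Lt} satisfies the backdoor criterion.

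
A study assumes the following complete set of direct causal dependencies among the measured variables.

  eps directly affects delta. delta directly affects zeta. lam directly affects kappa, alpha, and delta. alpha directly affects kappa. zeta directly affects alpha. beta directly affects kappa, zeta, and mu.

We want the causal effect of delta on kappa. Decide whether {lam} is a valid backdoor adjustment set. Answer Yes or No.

Backdoor paths from delta to kappa (paths whose first edge points into delta):
  P1: delta <- lam -> alpha <- zeta <- beta -> kappa
  P2: delta <- lam -> alpha -> kappa
  P3: delta <- lam -> kappa
Condition 1 (no descendant of delta in the set): holds — descendants of delta are {alpha, kappa, zeta}; none are in {lam}.
Condition 2 (every backdoor path blocked by {lam}):
  P1: blocked at fork node lam ∈ conditioning set.
  P2: blocked at fork node lam ∈ conditioning set.
  P3: blocked at fork node lam ∈ conditioning set.
{lam} satisfies the backdoor criterion.

Yes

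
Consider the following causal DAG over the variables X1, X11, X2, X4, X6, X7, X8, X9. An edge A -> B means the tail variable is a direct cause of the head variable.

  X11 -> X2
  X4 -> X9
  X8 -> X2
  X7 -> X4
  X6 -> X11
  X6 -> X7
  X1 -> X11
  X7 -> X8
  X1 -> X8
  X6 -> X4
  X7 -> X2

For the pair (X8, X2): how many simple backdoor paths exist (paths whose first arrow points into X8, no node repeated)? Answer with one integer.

A backdoor path from X8 to X2 is any simple undirected path whose first edge points into X8 (i.e. leaves X8 via a parent).
Parents of X8: {X1, X7}.
Enumerating:
  P1: X8 <- X7 <- X6 -> X11 -> X2
  P2: X8 <- X7 -> X4 <- X6 -> X11 -> X2
  P3: X8 <- X7 -> X2
  P4: X8 <- X1 -> X11 <- X6 -> X7 -> X2
  P5: X8 <- X1 -> X11 <- X6 -> X4 <- X7 -> X2
  P6: X8 <- X1 -> X11 -> X2
That exhausts the simple backdoor paths. Count: 6.

6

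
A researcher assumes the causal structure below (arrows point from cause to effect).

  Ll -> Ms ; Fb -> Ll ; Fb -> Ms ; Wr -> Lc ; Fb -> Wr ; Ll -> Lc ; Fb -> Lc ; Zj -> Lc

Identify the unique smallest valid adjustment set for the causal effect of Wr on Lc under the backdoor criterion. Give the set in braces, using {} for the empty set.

{Fb}

Variables eligible for adjustment (non-descendants of Wr, excluding Wr and Lc): {Fb, Ll, Ms, Zj}.
Backdoor paths from Wr to Lc:
  P1: Wr <- Fb -> Ll -> Lc
  P2: Wr <- Fb -> Lc
  P3: Wr <- Fb -> Ms <- Ll -> Lc
The empty set is not sufficient: P1 (Wr <- Fb -> Ll -> Lc) has no collider blocking it and no conditioned non-collider, so it is open.
Try {Fb}:
  P1: blocked at fork node Fb ∈ conditioning set.
  P2: blocked at fork node Fb ∈ conditioning set.
  P3: blocked at fork node Fb ∈ conditioning set.
{Fb} contains no descendant of Wr and blocks every backdoor path.
No other singleton works — e.g. {Zj} leaves P1 open — so {Fb} is the unique smallest valid adjustment set.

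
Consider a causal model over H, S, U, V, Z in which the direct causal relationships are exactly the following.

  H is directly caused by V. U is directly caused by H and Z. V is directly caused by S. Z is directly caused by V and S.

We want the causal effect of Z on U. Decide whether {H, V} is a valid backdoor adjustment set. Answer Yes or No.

Backdoor paths from Z to U (paths whose first edge points into Z):
  P1: Z <- S -> V -> H -> U
  P2: Z <- V -> H -> U
Condition 1 (no descendant of Z in the set): holds — descendants of Z are {U}; none are in {H, V}.
Condition 2 (every backdoor path blocked by {H, V}):
  P1: blocked at chain node V ∈ conditioning set.
  P2: blocked at fork node V ∈ conditioning set.
{H, V} satisfies the backdoor criterion.

Yes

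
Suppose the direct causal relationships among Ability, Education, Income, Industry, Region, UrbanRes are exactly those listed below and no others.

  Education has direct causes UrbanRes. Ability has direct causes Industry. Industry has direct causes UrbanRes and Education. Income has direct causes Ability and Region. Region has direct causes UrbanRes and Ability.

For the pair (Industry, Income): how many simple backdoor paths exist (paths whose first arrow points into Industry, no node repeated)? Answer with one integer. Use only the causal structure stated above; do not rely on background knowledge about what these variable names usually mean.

A backdoor path from Industry to Income is any simple undirected path whose first edge points into Industry (i.e. leaves Industry via a parent).
Parents of Industry: {Education, UrbanRes}.
Enumerating:
  P1: Industry <- UrbanRes -> Region <- Ability -> Income
  P2: Industry <- UrbanRes -> Region -> Income
  P3: Industry <- Education <- UrbanRes -> Region <- Ability -> Income
  P4: Industry <- Education <- UrbanRes -> Region -> Income
That exhausts the simple backdoor paths. Count: 4.

4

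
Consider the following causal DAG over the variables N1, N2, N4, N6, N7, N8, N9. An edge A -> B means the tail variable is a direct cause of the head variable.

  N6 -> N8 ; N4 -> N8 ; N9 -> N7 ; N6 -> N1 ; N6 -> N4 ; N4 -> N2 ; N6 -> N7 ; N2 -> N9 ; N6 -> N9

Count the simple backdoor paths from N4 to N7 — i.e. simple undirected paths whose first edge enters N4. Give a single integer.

A backdoor path from N4 to N7 is any simple undirected path whose first edge points into N4 (i.e. leaves N4 via a parent).
Parents of N4: {N6}.
Enumerating:
  P1: N4 <- N6 -> N9 -> N7
  P2: N4 <- N6 -> N7
That exhausts the simple backdoor paths. Count: 2.

2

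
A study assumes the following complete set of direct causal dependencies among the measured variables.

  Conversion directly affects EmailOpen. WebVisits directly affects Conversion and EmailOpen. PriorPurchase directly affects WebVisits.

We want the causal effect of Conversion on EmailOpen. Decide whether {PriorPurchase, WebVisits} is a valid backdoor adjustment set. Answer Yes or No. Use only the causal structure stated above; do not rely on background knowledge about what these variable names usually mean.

Yes

Backdoor paths from Conversion to EmailOpen (paths whose first edge points into Conversion):
  P1: Conversion <- WebVisits -> EmailOpen
Condition 1 (no descendant of Conversion in the set): holds — descendants of Conversion are {EmailOpen}; none are in {PriorPurchase, WebVisits}.
Condition 2 (every backdoor path blocked by {PriorPurchase, WebVisits}):
  P1: blocked at fork node WebVisits ∈ conditioning set.
{PriorPurchase, WebVisits} satisfies the backdoor criterion.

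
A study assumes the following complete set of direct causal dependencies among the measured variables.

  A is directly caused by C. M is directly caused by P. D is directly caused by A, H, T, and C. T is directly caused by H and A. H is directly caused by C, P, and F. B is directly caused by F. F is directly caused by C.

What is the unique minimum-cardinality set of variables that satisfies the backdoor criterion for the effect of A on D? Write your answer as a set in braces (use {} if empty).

{C}

Variables eligible for adjustment (non-descendants of A, excluding A and D): {B, C, F, H, M, P}.
Backdoor paths from A to D:
  P1: A <- C -> F -> H -> T -> D
  P2: A <- C -> F -> H -> D
  P3: A <- C -> H -> T -> D
  P4: A <- C -> H -> D
  P5: A <- C -> D
The empty set is not sufficient: P1 (A <- C -> F -> H -> T -> D) has no collider blocking it and no conditioned non-collider, so it is open.
Try {C}:
  P1: blocked at fork node C ∈ conditioning set.
  P2: blocked at fork node C ∈ conditioning set.
  P3: blocked at fork node C ∈ conditioning set.
  P4: blocked at fork node C ∈ conditioning set.
  P5: blocked at fork node C ∈ conditioning set.
{C} contains no descendant of A and blocks every backdoor path.
No other singleton works — e.g. {P} leaves P1 open — so {C} is the unique smallest valid adjustment set.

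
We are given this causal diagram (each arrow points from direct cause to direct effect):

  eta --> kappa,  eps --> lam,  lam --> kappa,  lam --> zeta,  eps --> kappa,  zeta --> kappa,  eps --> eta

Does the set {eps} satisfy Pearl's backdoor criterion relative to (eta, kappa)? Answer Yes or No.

Backdoor paths from eta to kappa (paths whose first edge points into eta):
  P1: eta <- eps -> lam -> zeta -> kappa
  P2: eta <- eps -> lam -> kappa
  P3: eta <- eps -> kappa
Condition 1 (no descendant of eta in the set): holds — descendants of eta are {kappa}; none are in {eps}.
Condition 2 (every backdoor path blocked by {eps}):
  P1: blocked at fork node eps ∈ conditioning set.
  P2: blocked at fork node eps ∈ conditioning set.
  P3: blocked at fork node eps ∈ conditioning set.
{eps} satisfies the backdoor criterion.

Yes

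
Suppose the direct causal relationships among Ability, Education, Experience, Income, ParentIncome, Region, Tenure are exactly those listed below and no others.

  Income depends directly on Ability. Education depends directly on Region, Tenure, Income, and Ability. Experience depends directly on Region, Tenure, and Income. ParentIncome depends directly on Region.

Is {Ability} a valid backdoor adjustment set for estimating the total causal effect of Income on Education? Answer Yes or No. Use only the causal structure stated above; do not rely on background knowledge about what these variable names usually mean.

Backdoor paths from Income to Education (paths whose first edge points into Income):
  P1: Income <- Ability -> Education
Condition 1 (no descendant of Income in the set): holds — descendants of Income are {Education, Experience}; none are in {Ability}.
Condition 2 (every backdoor path blocked by {Ability}):
  P1: blocked at fork node Ability ∈ conditioning set.
{Ability} satisfies the backdoor criterion.

Yes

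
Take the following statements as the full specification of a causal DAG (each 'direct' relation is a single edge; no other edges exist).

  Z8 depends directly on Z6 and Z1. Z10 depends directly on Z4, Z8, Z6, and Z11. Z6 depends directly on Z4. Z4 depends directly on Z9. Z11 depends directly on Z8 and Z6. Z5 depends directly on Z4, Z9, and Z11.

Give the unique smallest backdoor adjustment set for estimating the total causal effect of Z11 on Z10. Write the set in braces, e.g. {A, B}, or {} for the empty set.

{Z6, Z8}

Variables eligible for adjustment (non-descendants of Z11, excluding Z11 and Z10): {Z1, Z4, Z6, Z8, Z9}.
Backdoor paths from Z11 to Z10:
  P1: Z11 <- Z6 <- Z4 -> Z10
  P2: Z11 <- Z6 -> Z8 -> Z10
  P3: Z11 <- Z6 -> Z10
  P4: Z11 <- Z8 <- Z6 <- Z4 -> Z10
  P5: Z11 <- Z8 <- Z6 -> Z10
  P6: Z11 <- Z8 -> Z10
The empty set is not sufficient: P1 (Z11 <- Z6 <- Z4 -> Z10) has no collider blocking it and no conditioned non-collider, so it is open.
Try {Z6, Z8}:
  P1: blocked at chain node Z6 ∈ conditioning set.
  P2: blocked at fork node Z6 ∈ conditioning set.
  P3: blocked at fork node Z6 ∈ conditioning set.
  P4: blocked at chain node Z8 ∈ conditioning set.
  P5: blocked at chain node Z8 ∈ conditioning set.
  P6: blocked at fork node Z8 ∈ conditioning set.
{Z6, Z8} contains no descendant of Z11 and blocks every backdoor path.
Every element of {Z6, Z8} is needed (dropping Z6 leaves P1 open; dropping Z8 leaves P6 open), so no proper subset is valid.
Among all size-2 subsets of the eligible variables, only {Z6, Z8} blocks every backdoor path, so it is the unique smallest valid adjustment set.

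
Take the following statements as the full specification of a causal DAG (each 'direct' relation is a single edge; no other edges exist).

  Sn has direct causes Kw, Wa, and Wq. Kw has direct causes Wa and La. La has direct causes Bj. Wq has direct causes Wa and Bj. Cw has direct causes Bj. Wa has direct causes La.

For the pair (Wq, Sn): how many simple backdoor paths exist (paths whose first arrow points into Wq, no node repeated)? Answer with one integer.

7

A backdoor path from Wq to Sn is any simple undirected path whose first edge points into Wq (i.e. leaves Wq via a parent).
Parents of Wq: {Bj, Wa}.
Enumerating:
  P1: Wq <- Bj -> La -> Wa -> Kw -> Sn
  P2: Wq <- Bj -> La -> Wa -> Sn
  P3: Wq <- Bj -> La -> Kw <- Wa -> Sn
  P4: Wq <- Bj -> La -> Kw -> Sn
  P5: Wq <- Wa <- La -> Kw -> Sn
  P6: Wq <- Wa -> Kw -> Sn
  P7: Wq <- Wa -> Sn
That exhausts the simple backdoor paths. Count: 7.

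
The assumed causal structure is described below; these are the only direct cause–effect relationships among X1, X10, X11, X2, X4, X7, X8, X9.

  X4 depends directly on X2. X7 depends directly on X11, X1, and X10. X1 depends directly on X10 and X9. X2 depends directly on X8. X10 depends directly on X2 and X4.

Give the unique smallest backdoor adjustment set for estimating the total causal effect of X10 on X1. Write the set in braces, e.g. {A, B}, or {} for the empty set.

{}

Variables eligible for adjustment (non-descendants of X10, excluding X10 and X1): {X11, X2, X4, X8, X9}.
Backdoor paths from X10 to X1:
  (none)
With no backdoor paths the empty set already satisfies the criterion, and it is trivially minimal.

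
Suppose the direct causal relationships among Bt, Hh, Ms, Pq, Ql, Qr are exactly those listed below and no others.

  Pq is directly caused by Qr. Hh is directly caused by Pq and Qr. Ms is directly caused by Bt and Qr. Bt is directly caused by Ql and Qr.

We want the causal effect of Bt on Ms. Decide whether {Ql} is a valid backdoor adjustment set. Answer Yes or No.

No

Backdoor paths from Bt to Ms (paths whose first edge points into Bt):
  P1: Bt <- Qr -> Ms
Condition 1 (no descendant of Bt in the set): holds — descendants of Bt are {Ms}; none are in {Ql}.
Condition 2 (every backdoor path blocked by {Ql}):
  P1: open — no interior node is in the conditioning set.
{Ql} does not satisfy the backdoor criterion.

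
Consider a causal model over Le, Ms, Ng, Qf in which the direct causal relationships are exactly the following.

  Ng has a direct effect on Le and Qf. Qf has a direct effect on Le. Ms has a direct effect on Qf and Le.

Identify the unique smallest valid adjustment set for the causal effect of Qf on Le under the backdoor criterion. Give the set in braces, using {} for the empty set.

{Ms, Ng}

Variables eligible for adjustment (non-descendants of Qf, excluding Qf and Le): {Ms, Ng}.
Backdoor paths from Qf to Le:
  P1: Qf <- Ng -> Le
  P2: Qf <- Ms -> Le
The empty set is not sufficient: P1 (Qf <- Ng -> Le) has no collider blocking it and no conditioned non-collider, so it is open.
Try {Ms, Ng}:
  P1: blocked at fork node Ng ∈ conditioning set.
  P2: blocked at fork node Ms ∈ conditioning set.
{Ms, Ng} contains no descendant of Qf and blocks every backdoor path.
Every element of {Ms, Ng} is needed (dropping Ms leaves P2 open; dropping Ng leaves P1 open), so no proper subset is valid.
Among all size-2 subsets of the eligible variables, only {Ms, Ng} blocks every backdoor path, so it is the unique smallest valid adjustment set.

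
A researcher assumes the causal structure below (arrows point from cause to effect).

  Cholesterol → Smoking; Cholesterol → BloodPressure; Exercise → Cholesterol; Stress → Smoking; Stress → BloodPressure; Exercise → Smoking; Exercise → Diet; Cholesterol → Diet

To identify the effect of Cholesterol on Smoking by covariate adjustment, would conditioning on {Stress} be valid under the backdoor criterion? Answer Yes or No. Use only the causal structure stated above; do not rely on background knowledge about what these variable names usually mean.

No

Backdoor paths from Cholesterol to Smoking (paths whose first edge points into Cholesterol):
  P1: Cholesterol <- Exercise -> Smoking
Condition 1 (no descendant of Cholesterol in the set): holds — descendants of Cholesterol are {BloodPressure, Diet, Smoking}; none are in {Stress}.
Condition 2 (every backdoor path blocked by {Stress}):
  P1: open — no interior node is in the conditioning set.
{Stress} does not satisfy the backdoor criterion.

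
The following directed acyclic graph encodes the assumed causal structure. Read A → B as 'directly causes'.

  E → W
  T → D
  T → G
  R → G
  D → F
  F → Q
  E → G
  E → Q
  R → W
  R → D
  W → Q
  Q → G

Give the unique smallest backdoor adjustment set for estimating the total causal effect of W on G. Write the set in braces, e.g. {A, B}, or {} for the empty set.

{E, R}

Variables eligible for adjustment (non-descendants of W, excluding W and G): {D, E, F, R, T}.
Backdoor paths from W to G:
  P1: W <- R -> D <- T -> G
  P2: W <- R -> D -> F -> Q <- E -> G
  P3: W <- R -> D -> F -> Q -> G
  P4: W <- R -> G
  P5: W <- E -> Q <- F <- D <- T -> G
  P6: W <- E -> Q <- F <- D <- R -> G
  P7: W <- E -> Q -> G
  P8: W <- E -> G
The empty set is not sufficient: P3 (W <- R -> D -> F -> Q -> G) has no collider blocking it and no conditioned non-collider, so it is open.
Try {E, R}:
  P1: blocked at fork node R ∈ conditioning set.
  P2: blocked at fork node R ∈ conditioning set.
  P3: blocked at fork node R ∈ conditioning set.
  P4: blocked at fork node R ∈ conditioning set.
  P5: blocked at fork node E ∈ conditioning set.
  P6: blocked at fork node E ∈ conditioning set.
  P7: blocked at fork node E ∈ conditioning set.
  P8: blocked at fork node E ∈ conditioning set.
{E, R} contains no descendant of W and blocks every backdoor path.
Every element of {E, R} is needed (dropping E leaves P7 open; dropping R leaves P3 open), so no proper subset is valid.
Among all size-2 subsets of the eligible variables, only {E, R} blocks every backdoor path, so it is the unique smallest valid adjustment set.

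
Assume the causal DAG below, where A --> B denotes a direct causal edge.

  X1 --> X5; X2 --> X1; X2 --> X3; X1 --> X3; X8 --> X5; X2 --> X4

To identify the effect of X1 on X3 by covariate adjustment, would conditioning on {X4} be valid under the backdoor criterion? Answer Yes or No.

Backdoor paths from X1 to X3 (paths whose first edge points into X1):
  P1: X1 <- X2 -> X3
Condition 1 (no descendant of X1 in the set): holds — descendants of X1 are {X3, X5}; none are in {X4}.
Condition 2 (every backdoor path blocked by {X4}):
  P1: open — no interior node is in the conditioning set.
{X4} does not satisfy the backdoor criterion.

No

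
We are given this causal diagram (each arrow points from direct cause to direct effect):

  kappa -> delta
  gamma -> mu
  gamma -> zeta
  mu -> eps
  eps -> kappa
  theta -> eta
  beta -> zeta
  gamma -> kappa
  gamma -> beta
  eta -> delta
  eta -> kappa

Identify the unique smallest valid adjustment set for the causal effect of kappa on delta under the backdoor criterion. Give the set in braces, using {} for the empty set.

{eta}

Variables eligible for adjustment (non-descendants of kappa, excluding kappa and delta): {beta, eps, eta, gamma, mu, theta, zeta}.
Backdoor paths from kappa to delta:
  P1: kappa <- eta -> delta
The empty set is not sufficient: P1 (kappa <- eta -> delta) has no collider blocking it and no conditioned non-collider, so it is open.
Try {eta}:
  P1: blocked at fork node eta ∈ conditioning set.
{eta} contains no descendant of kappa and blocks every backdoor path.
No other singleton works — e.g. {theta} leaves P1 open — so {eta} is the unique smallest valid adjustment set.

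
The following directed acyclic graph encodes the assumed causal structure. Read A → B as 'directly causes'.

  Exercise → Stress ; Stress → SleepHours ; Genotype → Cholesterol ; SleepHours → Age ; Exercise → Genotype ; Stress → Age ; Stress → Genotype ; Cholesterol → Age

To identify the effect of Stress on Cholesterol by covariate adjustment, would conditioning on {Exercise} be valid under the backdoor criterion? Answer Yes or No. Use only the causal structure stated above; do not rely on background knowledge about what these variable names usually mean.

Yes

Backdoor paths from Stress to Cholesterol (paths whose first edge points into Stress):
  P1: Stress <- Exercise -> Genotype -> Cholesterol
Condition 1 (no descendant of Stress in the set): holds — descendants of Stress are {Age, Cholesterol, Genotype, SleepHours}; none are in {Exercise}.
Condition 2 (every backdoor path blocked by {Exercise}):
  P1: blocked at fork node Exercise ∈ conditioning set.
{Exercise} satisfies the backdoor criterion.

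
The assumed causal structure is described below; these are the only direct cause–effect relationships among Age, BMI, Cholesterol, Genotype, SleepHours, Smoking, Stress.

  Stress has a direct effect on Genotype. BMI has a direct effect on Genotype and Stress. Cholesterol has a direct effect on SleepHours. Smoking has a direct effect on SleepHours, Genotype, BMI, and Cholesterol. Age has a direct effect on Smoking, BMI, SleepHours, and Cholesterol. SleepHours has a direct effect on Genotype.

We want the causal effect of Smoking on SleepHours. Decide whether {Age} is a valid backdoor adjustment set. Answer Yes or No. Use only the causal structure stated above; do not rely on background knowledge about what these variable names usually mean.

Backdoor paths from Smoking to SleepHours (paths whose first edge points into Smoking):
  P1: Smoking <- Age -> BMI -> Stress -> Genotype <- SleepHours
  P2: Smoking <- Age -> BMI -> Genotype <- SleepHours
  P3: Smoking <- Age -> Cholesterol -> SleepHours
  P4: Smoking <- Age -> SleepHours
Condition 1 (no descendant of Smoking in the set): holds — descendants of Smoking are {BMI, Cholesterol, Genotype, SleepHours, Stress}; none are in {Age}.
Condition 2 (every backdoor path blocked by {Age}):
  P1: blocked at fork node Age ∈ conditioning set.
  P2: blocked at fork node Age ∈ conditioning set.
  P3: blocked at fork node Age ∈ conditioning set.
  P4: blocked at fork node Age ∈ conditioning set.
{Age} satisfies the backdoor criterion.

Yes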